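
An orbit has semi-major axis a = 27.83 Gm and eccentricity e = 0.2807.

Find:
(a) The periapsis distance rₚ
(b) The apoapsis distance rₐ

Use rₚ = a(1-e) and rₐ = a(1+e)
a = 27.83 Gm = 2.783 × 10^10 m
e = 0.2807:  1 − e = 0.7193,  1 + e = 1.2807
(a) rₚ = a(1 − e) = 2.783 × 10^10 m × 0.7193 = 2.00181 × 10^10 m ≈ 20.02 Gm
(b) rₐ = a(1 + e) = 2.783 × 10^10 m × 1.2807 = 3.56419 × 10^10 m ≈ 35.64 Gm

Final answer:
(a) rₚ = 20.02 Gm
(b) rₐ = 35.64 Gm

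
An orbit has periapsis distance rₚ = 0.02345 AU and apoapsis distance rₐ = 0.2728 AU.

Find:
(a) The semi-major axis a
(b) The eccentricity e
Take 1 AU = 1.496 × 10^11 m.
rₚ = 0.02345 AU = 3.50812 × 10^9 m
rₐ = 0.2728 AU = 4.08109 × 10^10 m
(a) a = (rₚ + rₐ)/2 = 2.21595 × 10^10 m ≈ 0.1481 AU
(b) e = (rₐ − rₚ)/(rₐ + rₚ) = (3.73028 × 10^10) / (4.4319 × 10^10) = 0.841688

Final answer:
(a) a = 0.1481 AU
(b) e = 0.8417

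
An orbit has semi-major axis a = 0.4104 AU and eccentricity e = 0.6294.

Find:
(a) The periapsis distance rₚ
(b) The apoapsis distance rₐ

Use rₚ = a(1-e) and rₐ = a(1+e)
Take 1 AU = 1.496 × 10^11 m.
a = 0.4104 AU = 6.13958 × 10^10 m
e = 0.6294:  1 − e = 0.3706,  1 + e = 1.6294
(a) rₚ = a(1 − e) = 6.13958 × 10^10 m × 0.3706 = 2.27533 × 10^10 m ≈ 0.1521 AU
(b) rₐ = a(1 + e) = 6.13958 × 10^10 m × 1.6294 = 1.00038 × 10^11 m ≈ 0.6687 AU

Final answer:
(a) rₚ = 0.1521 AU
(b) rₐ = 0.6687 AU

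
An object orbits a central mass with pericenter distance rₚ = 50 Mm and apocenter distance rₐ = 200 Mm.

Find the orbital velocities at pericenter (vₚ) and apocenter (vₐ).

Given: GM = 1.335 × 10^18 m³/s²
rₚ = 50 Mm = 5 × 10^7 m
rₐ = 200 Mm = 2 × 10^8 m
GM = 1.335 × 10^18 m³/s²
a = (rₚ + rₐ)/2 = 1.25 × 10^8 m
Vis-viva: v² = GM (2/r − 1/a)
vₚ² = 1.335 × 10^18 × (4 × 10^-8 − 8 × 10^-9) = 4.272 × 10^10 m²/s²
vₚ = 206688 m/s ≈ 206.7 km/s
vₐ² = 1.335 × 10^18 × (1 × 10^-8 − 8 × 10^-9) = 2.67 × 10^9 m²/s²
vₐ = 51672 m/s ≈ 51.67 km/s

Final answer: vₚ = 206.7 km/s, vₐ = 51.67 km/s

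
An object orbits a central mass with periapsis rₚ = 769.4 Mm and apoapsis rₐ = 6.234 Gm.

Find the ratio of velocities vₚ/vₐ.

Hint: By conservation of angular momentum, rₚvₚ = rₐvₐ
rₚ = 769.4 Mm = 7.694 × 10^8 m
rₐ = 6.234 Gm = 6.234 × 10^9 m
rₚvₚ = rₐvₐ  ⇒  vₚ/vₐ = rₐ/rₚ
vₚ/vₐ = (6.234 × 10^9) / (7.694 × 10^8) = 8.10242

Final answer: vₚ/vₐ = 8.102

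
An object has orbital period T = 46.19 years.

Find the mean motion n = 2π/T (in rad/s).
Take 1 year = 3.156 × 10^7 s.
T = 46.19 years = 1.45776 × 10^9 s
n = 2π / (1.45776 × 10^9 s) = 4.31018 × 10^-9 rad/s ≈ 4.31 × 10^-9 rad/s

Final answer: n = 4.31 × 10^-9 rad/s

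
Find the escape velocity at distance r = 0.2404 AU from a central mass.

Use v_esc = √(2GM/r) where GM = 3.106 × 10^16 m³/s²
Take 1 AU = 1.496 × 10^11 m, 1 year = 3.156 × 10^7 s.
r = 0.2404 AU = 3.59638 × 10^10 m
GM = 3.106 × 10^16 m³/s²
2GM/r = 2 × (3.106 × 10^16) / (3.59638 × 10^10) = 1.72729 × 10^6 m²/s²
v_esc = √(2GM/r) = 1314.26 m/s ≈ 0.2773 AU/year

Final answer: 0.2773 AU/year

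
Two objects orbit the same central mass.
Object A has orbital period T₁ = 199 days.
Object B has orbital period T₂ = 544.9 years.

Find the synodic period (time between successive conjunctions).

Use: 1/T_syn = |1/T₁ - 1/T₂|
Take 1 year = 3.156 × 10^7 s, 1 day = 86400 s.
T₁ = 199 days = 1.71936 × 10^7 s
T₂ = 544.9 years = 1.7197 × 10^10 s
1/T₁ = 5.81612 × 10^-8 s⁻¹
1/T₂ = 5.81495 × 10^-11 s⁻¹
|1/T₁ − 1/T₂| = 5.8103 × 10^-8 s⁻¹
T_syn = 1 / |1/T₁ − 1/T₂| = 1.72108 × 10^7 s ≈ 199.2 days

Final answer: T_syn = 199.2 days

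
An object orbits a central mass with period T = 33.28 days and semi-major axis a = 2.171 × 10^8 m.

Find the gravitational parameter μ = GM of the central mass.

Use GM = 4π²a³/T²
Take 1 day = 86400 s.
T = 33.28 days = 2.87539 × 10^6 s
a = 2.171 × 10^8 m
a³ = 1.02324 × 10^25 m³
T² = 8.26788 × 10^12 s²
GM = 4π² × (1.02324 × 10^25) / (8.26788 × 10^12) = 4.88591 × 10^13 m³/s²
GM ≈ 4.886 × 10^13 m³/s²

Final answer: GM = 4.886 × 10^13 m³/s²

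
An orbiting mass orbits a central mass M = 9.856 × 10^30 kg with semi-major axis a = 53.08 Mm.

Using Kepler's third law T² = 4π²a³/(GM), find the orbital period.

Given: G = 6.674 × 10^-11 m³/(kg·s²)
M = 9.856 × 10^30 kg
GM = G × M = 6.674 × 10^-11 × 9.856 × 10^30 = 6.57789 × 10^20 m³/s²
a = 53.08 Mm = 5.308 × 10^7 m
a³ = 1.49552 × 10^23 m³
T = 2π √(a³/GM) = 2π √((1.49552 × 10^23) / (6.57789 × 10^20)) = 2π × 15.0783 s
T = 94.7399 s ≈ 1.579 minutes

Final answer: 1.579 minutes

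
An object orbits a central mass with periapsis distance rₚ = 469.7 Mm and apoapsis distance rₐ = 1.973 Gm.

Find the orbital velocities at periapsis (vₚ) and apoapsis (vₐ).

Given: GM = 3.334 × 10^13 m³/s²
rₚ = 469.7 Mm = 4.697 × 10^8 m
rₐ = 1.973 Gm = 1.973 × 10^9 m
GM = 3.334 × 10^13 m³/s²
a = (rₚ + rₐ)/2 = 1.22135 × 10^9 m
Vis-viva: v² = GM (2/r − 1/a)
vₚ² = 3.334 × 10^13 × (4.25804 × 10^-9 − 8.18766 × 10^-10) = 114665 m²/s²
vₚ = 338.623 m/s ≈ 338.6 m/s
vₐ² = 3.334 × 10^13 × (1.01368 × 10^-9 − 8.18766 × 10^-10) = 6498.59 m²/s²
vₐ = 80.6138 m/s ≈ 80.61 m/s

Final answer: vₚ = 338.6 m/s, vₐ = 80.61 m/s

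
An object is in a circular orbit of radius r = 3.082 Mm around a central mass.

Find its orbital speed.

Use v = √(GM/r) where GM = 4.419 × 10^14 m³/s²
r = 3.082 Mm = 3.082 × 10^6 m
GM = 4.419 × 10^14 m³/s²
GM/r = (4.419 × 10^14) / (3.082 × 10^6) = 1.43381 × 10^8 m²/s²
v = √(GM/r) = 11974.2 m/s ≈ 11.97 km/s

Final answer: 11.97 km/s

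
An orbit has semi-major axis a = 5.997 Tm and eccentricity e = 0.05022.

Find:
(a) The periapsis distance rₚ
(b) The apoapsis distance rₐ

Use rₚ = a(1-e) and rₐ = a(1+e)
a = 5.997 Tm = 5.997 × 10^12 m
e = 0.05022:  1 − e = 0.94978,  1 + e = 1.05022
(a) rₚ = a(1 − e) = 5.997 × 10^12 m × 0.94978 = 5.69583 × 10^12 m ≈ 5.696 Tm
(b) rₐ = a(1 + e) = 5.997 × 10^12 m × 1.05022 = 6.29817 × 10^12 m ≈ 6.298 Tm

Final answer:
(a) rₚ = 5.696 Tm
(b) rₐ = 6.298 Tm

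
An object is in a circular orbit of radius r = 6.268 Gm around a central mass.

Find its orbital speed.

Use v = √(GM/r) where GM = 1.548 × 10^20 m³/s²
r = 6.268 Gm = 6.268 × 10^9 m
GM = 1.548 × 10^20 m³/s²
GM/r = (1.548 × 10^20) / (6.268 × 10^9) = 2.46969 × 10^10 m²/s²
v = √(GM/r) = 157152 m/s ≈ 157.2 km/s

Final answer: 157.2 km/s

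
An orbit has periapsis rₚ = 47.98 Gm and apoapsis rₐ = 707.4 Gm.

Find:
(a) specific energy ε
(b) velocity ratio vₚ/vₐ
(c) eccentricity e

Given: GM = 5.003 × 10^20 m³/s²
rₚ = 47.98 Gm = 4.798 × 10^10 m
rₐ = 707.4 Gm = 7.074 × 10^11 m
GM = 5.003 × 10^20 m³/s²
a = (rₚ + rₐ)/2 = 3.7769 × 10^11 m
e = (rₐ − rₚ)/(rₐ + rₚ) = (6.5942 × 10^11) / (7.5538 × 10^11) = 0.872965
(a) 2a = 7.5538 × 10^11 m;  ε = −GM/(2a) = -6.62316 × 10^8 J/kg ≈ -662.3 MJ/kg
(b) vₚ/vₐ = rₐ/rₚ (angular momentum) = (7.074 × 10^11) / (4.798 × 10^10) = 14.7436 ≈ 14.74
(c) e = 0.872965 ≈ 0.873

Final answer:
(a) specific energy ε = -662.3 MJ/kg
(b) velocity ratio vₚ/vₐ = 14.74
(c) eccentricity e = 0.873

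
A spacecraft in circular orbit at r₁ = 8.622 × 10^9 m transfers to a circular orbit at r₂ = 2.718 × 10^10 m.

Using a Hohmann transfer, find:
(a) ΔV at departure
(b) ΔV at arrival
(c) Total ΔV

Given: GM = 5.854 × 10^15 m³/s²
r₁ = 8.622 × 10^9 m
r₂ = 2.718 × 10^10 m
GM = 5.854 × 10^15 m³/s²
Transfer ellipse: a_t = (r₁ + r₂)/2 = 1.7901 × 10^10 m
Circular speed at r₁: v₁ = √(GM/r₁) = 823.991 m/s
Transfer speed at r₁ (periapsis): v₁ₜ = √(GM(2/r₁ − 1/a_t)) = 1015.33 m/s
(a) ΔV₁ = v₁ₜ − v₁ = 191.342 m/s ≈ 191.3 m/s
Circular speed at r₂: v₂ = √(GM/r₂) = 464.089 m/s
Transfer speed at r₂ (apoapsis): v₂ₜ = √(GM(2/r₂ − 1/a_t)) = 322.082 m/s
(b) ΔV₂ = v₂ − v₂ₜ = 142.007 m/s ≈ 142 m/s
(c) ΔV_total = ΔV₁ + ΔV₂ = 333.349 m/s ≈ 333.3 m/s

Final answer:
(a) ΔV₁ = 191.3 m/s
(b) ΔV₂ = 142 m/s
(c) ΔV_total = 333.3 m/s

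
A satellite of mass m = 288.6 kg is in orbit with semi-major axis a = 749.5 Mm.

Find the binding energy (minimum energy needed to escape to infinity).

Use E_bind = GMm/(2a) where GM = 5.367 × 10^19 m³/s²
a = 749.5 Mm = 7.495 × 10^8 m
GM = 5.367 × 10^19 m³/s²
m = 288.6 kg
GMm = 5.367 × 10^19 × 288.6 = 1.54892 × 10^22 m³·kg/s²
2a = 1.499 × 10^9 m
E_bind = GMm/(2a) = 1.0333 × 10^13 J ≈ 10.33 TJ

Final answer: 10.33 TJ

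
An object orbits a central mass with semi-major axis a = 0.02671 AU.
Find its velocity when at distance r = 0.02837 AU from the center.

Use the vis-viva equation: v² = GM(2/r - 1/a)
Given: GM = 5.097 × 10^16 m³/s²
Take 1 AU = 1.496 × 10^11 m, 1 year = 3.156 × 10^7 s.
a = 0.02671 AU = 3.99582 × 10^9 m
r = 0.02837 AU = 4.24415 × 10^9 m
GM = 5.097 × 10^16 m³/s²
2/r − 1/a = 4.71237 × 10^-10 − 2.50262 × 10^-10 = 2.20975 × 10^-10 m⁻¹
v² = GM (2/r − 1/a) = 1.12631 × 10^7 m²/s²
v = 3356.05 m/s ≈ 0.708 AU/year

Final answer: 0.708 AU/year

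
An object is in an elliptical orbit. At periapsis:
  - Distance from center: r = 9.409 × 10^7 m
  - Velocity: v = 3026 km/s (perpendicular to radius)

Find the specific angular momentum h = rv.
r = 9.409 × 10^7 m
v = 3026 km/s = 3.026 × 10^6 m/s
h = rv = 9.409 × 10^7 × 3.026 × 10^6 = 2.84716 × 10^14 m²/s ≈ 2.847 × 10^14 m²/s

Final answer: h = 2.847 × 10^14 m²/s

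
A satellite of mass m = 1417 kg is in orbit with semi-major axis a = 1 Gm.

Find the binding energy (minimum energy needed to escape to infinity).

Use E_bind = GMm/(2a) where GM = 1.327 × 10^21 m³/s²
a = 1 Gm = 1 × 10^9 m
GM = 1.327 × 10^21 m³/s²
m = 1417 kg
GMm = 1.327 × 10^21 × 1417 = 1.88036 × 10^24 m³·kg/s²
2a = 2 × 10^9 m
E_bind = GMm/(2a) = 9.4018 × 10^14 J ≈ 940.2 TJ

Final answer: 940.2 TJ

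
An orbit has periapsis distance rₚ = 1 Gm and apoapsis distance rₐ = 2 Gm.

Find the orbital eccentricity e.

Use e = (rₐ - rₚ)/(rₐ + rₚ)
rₚ = 1 Gm = 1 × 10^9 m
rₐ = 2 Gm = 2 × 10^9 m
rₐ − rₚ = 1 × 10^9 m
rₐ + rₚ = 3 × 10^9 m
e = (rₐ − rₚ)/(rₐ + rₚ) = 0.333333

Final answer: e = 0.3333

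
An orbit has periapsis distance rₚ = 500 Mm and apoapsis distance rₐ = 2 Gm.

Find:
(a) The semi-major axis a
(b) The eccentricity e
rₚ = 500 Mm = 5 × 10^8 m
rₐ = 2 Gm = 2 × 10^9 m
(a) a = (rₚ + rₐ)/2 = 1.25 × 10^9 m ≈ 1.25 Gm
(b) e = (rₐ − rₚ)/(rₐ + rₚ) = (1.5 × 10^9) / (2.5 × 10^9) = 0.6

Final answer:
(a) a = 1.25 Gm
(b) e = 0.6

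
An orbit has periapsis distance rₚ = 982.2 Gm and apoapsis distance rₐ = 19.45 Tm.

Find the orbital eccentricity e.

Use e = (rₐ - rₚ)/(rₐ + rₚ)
rₚ = 982.2 Gm = 9.822 × 10^11 m
rₐ = 19.45 Tm = 1.945 × 10^13 m
rₐ − rₚ = 1.84678 × 10^13 m
rₐ + rₚ = 2.04322 × 10^13 m
e = (rₐ − rₚ)/(rₐ + rₚ) = 0.903858

Final answer: e = 0.9039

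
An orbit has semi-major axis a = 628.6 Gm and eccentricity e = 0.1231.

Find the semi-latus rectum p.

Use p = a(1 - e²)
a = 628.6 Gm = 6.286 × 10^11 m
e = 0.1231,  e² = 0.0151536,  1 − e² = 0.984846
p = a(1 − e²) = 6.286 × 10^11 m × 0.984846 = 6.19074 × 10^11 m ≈ 619.1 Gm

Final answer: p = 619.1 Gm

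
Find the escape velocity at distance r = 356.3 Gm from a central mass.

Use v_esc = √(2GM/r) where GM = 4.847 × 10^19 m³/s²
r = 356.3 Gm = 3.563 × 10^11 m
GM = 4.847 × 10^19 m³/s²
2GM/r = 2 × (4.847 × 10^19) / (3.563 × 10^11) = 2.72074 × 10^8 m²/s²
v_esc = √(2GM/r) = 16494.7 m/s ≈ 16.49 km/s

Final answer: 16.49 km/s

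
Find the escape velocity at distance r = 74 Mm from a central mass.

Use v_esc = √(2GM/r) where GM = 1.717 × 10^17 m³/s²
r = 74 Mm = 7.4 × 10^7 m
GM = 1.717 × 10^17 m³/s²
2GM/r = 2 × (1.717 × 10^17) / (7.4 × 10^7) = 4.64054 × 10^9 m²/s²
v_esc = √(2GM/r) = 68121.5 m/s ≈ 68.12 km/s

Final answer: 68.12 km/s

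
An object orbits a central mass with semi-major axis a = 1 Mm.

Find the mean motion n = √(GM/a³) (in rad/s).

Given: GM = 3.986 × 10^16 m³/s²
a = 1 Mm = 1 × 10^6 m
GM = 3.986 × 10^16 m³/s²
a³ = 1 × 10^18 m³
GM/a³ = (3.986 × 10^16) / (1 × 10^18) = 0.03986 s⁻²
n = √(GM/a³) = 0.19965 rad/s ≈ 0.1996 rad/s

Final answer: n = 0.1996 rad/s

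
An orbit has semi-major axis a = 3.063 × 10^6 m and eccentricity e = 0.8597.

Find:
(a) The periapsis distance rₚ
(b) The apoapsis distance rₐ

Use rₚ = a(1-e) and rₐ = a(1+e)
a = 3.063 × 10^6 m
e = 0.8597:  1 − e = 0.1403,  1 + e = 1.8597
(a) rₚ = a(1 − e) = 3.063 × 10^6 m × 0.1403 = 429739 m ≈ 4.297 × 10^5 m
(b) rₐ = a(1 + e) = 3.063 × 10^6 m × 1.8597 = 5.69626 × 10^6 m ≈ 5.696 × 10^6 m

Final answer:
(a) rₚ = 4.297 × 10^5 m
(b) rₐ = 5.696 × 10^6 m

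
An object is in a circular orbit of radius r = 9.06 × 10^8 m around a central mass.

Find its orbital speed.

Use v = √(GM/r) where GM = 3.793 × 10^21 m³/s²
r = 9.06 × 10^8 m
GM = 3.793 × 10^21 m³/s²
GM/r = (3.793 × 10^21) / (9.06 × 10^8) = 4.18653 × 10^12 m²/s²
v = √(GM/r) = 2.0461 × 10^6 m/s ≈ 2046 km/s

Final answer: 2046 km/s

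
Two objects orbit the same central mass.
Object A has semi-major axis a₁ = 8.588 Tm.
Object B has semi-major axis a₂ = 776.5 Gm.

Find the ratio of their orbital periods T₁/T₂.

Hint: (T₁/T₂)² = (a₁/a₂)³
a₁ = 8.588 Tm = 8.588 × 10^12 m
a₂ = 776.5 Gm = 7.765 × 10^11 m
a₁/a₂ = 11.0599
T₁/T₂ = (a₁/a₂)^(3/2) = (11.0599)^1.5 = 36.7812

Final answer: T₁/T₂ = 36.78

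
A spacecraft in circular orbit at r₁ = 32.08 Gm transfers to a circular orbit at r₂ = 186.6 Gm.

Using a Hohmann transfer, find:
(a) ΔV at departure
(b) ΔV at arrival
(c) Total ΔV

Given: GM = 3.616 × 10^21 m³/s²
r₁ = 32.08 Gm = 3.208 × 10^10 m
r₂ = 186.6 Gm = 1.866 × 10^11 m
GM = 3.616 × 10^21 m³/s²
Transfer ellipse: a_t = (r₁ + r₂)/2 = 1.0934 × 10^11 m
Circular speed at r₁: v₁ = √(GM/r₁) = 335735 m/s
Transfer speed at r₁ (periapsis): v₁ₜ = √(GM(2/r₁ − 1/a_t)) = 438595 m/s
(a) ΔV₁ = v₁ₜ − v₁ = 102859 m/s ≈ 102.9 km/s
Circular speed at r₂: v₂ = √(GM/r₂) = 139206 m/s
Transfer speed at r₂ (apoapsis): v₂ₜ = √(GM(2/r₂ − 1/a_t)) = 75402.6 m/s
(b) ΔV₂ = v₂ − v₂ₜ = 63803.6 m/s ≈ 63.8 km/s
(c) ΔV_total = ΔV₁ + ΔV₂ = 166663 m/s ≈ 166.7 km/s

Final answer:
(a) ΔV₁ = 102.9 km/s
(b) ΔV₂ = 63.8 km/s
(c) ΔV_total = 166.7 km/s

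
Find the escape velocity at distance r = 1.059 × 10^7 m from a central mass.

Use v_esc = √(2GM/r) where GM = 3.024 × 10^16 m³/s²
r = 1.059 × 10^7 m
GM = 3.024 × 10^16 m³/s²
2GM/r = 2 × (3.024 × 10^16) / (1.059 × 10^7) = 5.71105 × 10^9 m²/s²
v_esc = √(2GM/r) = 75571.5 m/s ≈ 75.57 km/s

Final answer: 75.57 km/s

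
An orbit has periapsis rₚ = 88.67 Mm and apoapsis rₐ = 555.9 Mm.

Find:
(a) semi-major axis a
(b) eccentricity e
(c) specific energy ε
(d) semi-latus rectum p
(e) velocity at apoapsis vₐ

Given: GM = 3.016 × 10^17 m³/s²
rₚ = 88.67 Mm = 8.867 × 10^7 m
rₐ = 555.9 Mm = 5.559 × 10^8 m
GM = 3.016 × 10^17 m³/s²
a = (rₚ + rₐ)/2 = 3.22285 × 10^8 m
e = (rₐ − rₚ)/(rₐ + rₚ) = (4.6723 × 10^8) / (6.4457 × 10^8) = 0.724871
(a) a = 3.22285 × 10^8 m ≈ 322.3 Mm
(b) e = 0.724871 ≈ 0.7249
(c) 2a = 6.4457 × 10^8 m;  ε = −GM/(2a) = -4.67909 × 10^8 J/kg ≈ -467.9 MJ/kg
(d) 1 − e² = 0.474562;  p = a(1 − e²) = 3.22285 × 10^8 × 0.474562 = 1.52944 × 10^8 m ≈ 152.9 Mm
(e) vₐ² = GM (2/rₐ − 1/a) = 3.016 × 10^17 × (3.59777 × 10^-9 − 3.10284 × 10^-9) = 1.4927 × 10^8 m²/s²;  vₐ = 12217.6 m/s ≈ 12.22 km/s

Final answer:
(a) semi-major axis a = 322.3 Mm
(b) eccentricity e = 0.7249
(c) specific energy ε = -467.9 MJ/kg
(d) semi-latus rectum p = 152.9 Mm
(e) velocity at apoapsis vₐ = 12.22 km/s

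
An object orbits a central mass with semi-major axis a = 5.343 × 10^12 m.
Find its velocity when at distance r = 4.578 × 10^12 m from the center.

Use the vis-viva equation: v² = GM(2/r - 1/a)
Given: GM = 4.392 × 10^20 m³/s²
a = 5.343 × 10^12 m
r = 4.578 × 10^12 m
GM = 4.392 × 10^20 m³/s²
2/r − 1/a = 4.36872 × 10^-13 − 1.87161 × 10^-13 = 2.49711 × 10^-13 m⁻¹
v² = GM (2/r − 1/a) = 1.09673 × 10^8 m²/s²
v = 10472.5 m/s ≈ 10.47 km/s

Final answer: 10.47 km/s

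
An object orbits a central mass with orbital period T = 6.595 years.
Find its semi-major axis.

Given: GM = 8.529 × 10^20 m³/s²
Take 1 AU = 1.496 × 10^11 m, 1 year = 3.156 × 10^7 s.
T = 6.595 years = 2.08138 × 10^8 s
GM = 8.529 × 10^20 m³/s²
Kepler's third law: a³ = GM T² / (4π²)
T² = 4.33215 × 10^16 s²
a³ = (8.529 × 10^20) × (4.33215 × 10^16) / (4π²) = 9.35927 × 10^35 m³
a = (a³)^(1/3) = 9.78169 × 10^11 m ≈ 6.539 AU

Final answer: 6.539 AU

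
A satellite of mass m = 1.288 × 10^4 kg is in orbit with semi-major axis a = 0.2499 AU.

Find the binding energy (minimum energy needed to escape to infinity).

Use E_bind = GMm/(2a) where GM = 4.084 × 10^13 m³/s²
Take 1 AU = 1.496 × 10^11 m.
a = 0.2499 AU = 3.7385 × 10^10 m
GM = 4.084 × 10^13 m³/s²
m = 1.288 × 10^4 kg
GMm = 4.084 × 10^13 × 12880 = 5.26019 × 10^17 m³·kg/s²
2a = 7.47701 × 10^10 m
E_bind = GMm/(2a) = 7.03516 × 10^6 J ≈ 7.035 MJ

Final answer: 7.035 MJ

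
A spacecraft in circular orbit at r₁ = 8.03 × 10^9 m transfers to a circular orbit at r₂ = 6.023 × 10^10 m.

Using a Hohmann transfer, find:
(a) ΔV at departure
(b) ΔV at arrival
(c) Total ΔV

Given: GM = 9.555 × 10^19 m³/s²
r₁ = 8.03 × 10^9 m
r₂ = 6.023 × 10^10 m
GM = 9.555 × 10^19 m³/s²
Transfer ellipse: a_t = (r₁ + r₂)/2 = 3.413 × 10^10 m
Circular speed at r₁: v₁ = √(GM/r₁) = 109083 m/s
Transfer speed at r₁ (periapsis): v₁ₜ = √(GM(2/r₁ − 1/a_t)) = 144909 m/s
(a) ΔV₁ = v₁ₜ − v₁ = 35826 m/s ≈ 35.83 km/s
Circular speed at r₂: v₂ = √(GM/r₂) = 39829.9 m/s
Transfer speed at r₂ (apoapsis): v₂ₜ = √(GM(2/r₂ − 1/a_t)) = 19319.6 m/s
(b) ΔV₂ = v₂ − v₂ₜ = 20510.3 m/s ≈ 20.51 km/s
(c) ΔV_total = ΔV₁ + ΔV₂ = 56336.3 m/s ≈ 56.34 km/s

Final answer:
(a) ΔV₁ = 35.83 km/s
(b) ΔV₂ = 20.51 km/s
(c) ΔV_total = 56.34 km/s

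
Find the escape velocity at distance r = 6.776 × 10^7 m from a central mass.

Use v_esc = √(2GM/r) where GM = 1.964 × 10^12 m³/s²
r = 6.776 × 10^7 m
GM = 1.964 × 10^12 m³/s²
2GM/r = 2 × (1.964 × 10^12) / (6.776 × 10^7) = 57969.3 m²/s²
v_esc = √(2GM/r) = 240.768 m/s ≈ 240.8 m/s

Final answer: 240.8 m/s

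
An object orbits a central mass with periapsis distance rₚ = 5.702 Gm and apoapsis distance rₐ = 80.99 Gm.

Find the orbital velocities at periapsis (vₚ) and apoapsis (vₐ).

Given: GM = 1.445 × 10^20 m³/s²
rₚ = 5.702 Gm = 5.702 × 10^9 m
rₐ = 80.99 Gm = 8.099 × 10^10 m
GM = 1.445 × 10^20 m³/s²
a = (rₚ + rₐ)/2 = 4.3346 × 10^10 m
Vis-viva: v² = GM (2/r − 1/a)
vₚ² = 1.445 × 10^20 × (3.50754 × 10^-10 − 2.30702 × 10^-11) = 4.73503 × 10^10 m²/s²
vₚ = 217601 m/s ≈ 217.6 km/s
vₐ² = 1.445 × 10^20 × (2.46944 × 10^-11 − 2.30702 × 10^-11) = 2.34701 × 10^8 m²/s²
vₐ = 15319.9 m/s ≈ 15.32 km/s

Final answer: vₚ = 217.6 km/s, vₐ = 15.32 km/s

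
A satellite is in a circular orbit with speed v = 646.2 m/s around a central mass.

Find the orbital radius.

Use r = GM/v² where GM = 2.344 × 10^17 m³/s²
v = 646.2 m/s
GM = 2.344 × 10^17 m³/s²
v² = 417574 m²/s²
r = GM/v² = (2.344 × 10^17) / 417574 = 5.61337 × 10^11 m ≈ 5.613 × 10^11 m

Final answer: 5.613 × 10^11 m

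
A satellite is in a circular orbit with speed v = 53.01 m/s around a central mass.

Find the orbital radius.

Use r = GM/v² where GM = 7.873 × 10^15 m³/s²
v = 53.01 m/s
GM = 7.873 × 10^15 m³/s²
v² = 2810.06 m²/s²
r = GM/v² = (7.873 × 10^15) / 2810.06 = 2.80172 × 10^12 m ≈ 2.802 Tm

Final answer: 2.802 Tm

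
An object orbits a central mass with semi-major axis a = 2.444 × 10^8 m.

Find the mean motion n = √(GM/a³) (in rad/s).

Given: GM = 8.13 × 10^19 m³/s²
a = 2.444 × 10^8 m
GM = 8.13 × 10^19 m³/s²
a³ = 1.45983 × 10^25 m³
GM/a³ = (8.13 × 10^19) / (1.45983 × 10^25) = 5.56912 × 10^-6 s⁻²
n = √(GM/a³) = 0.0023599 rad/s ≈ 0.00236 rad/s

Final answer: n = 0.00236 rad/s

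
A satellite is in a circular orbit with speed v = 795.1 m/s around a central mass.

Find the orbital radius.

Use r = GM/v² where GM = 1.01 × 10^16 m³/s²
v = 795.1 m/s
GM = 1.01 × 10^16 m³/s²
v² = 632184 m²/s²
r = GM/v² = (1.01 × 10^16) / 632184 = 1.59764 × 10^10 m ≈ 15.98 Gm

Final answer: 15.98 Gm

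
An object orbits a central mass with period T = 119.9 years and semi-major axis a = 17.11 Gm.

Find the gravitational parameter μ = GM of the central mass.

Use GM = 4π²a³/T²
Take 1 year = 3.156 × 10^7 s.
T = 119.9 years = 3.78404 × 10^9 s
a = 17.11 Gm = 1.711 × 10^10 m
a³ = 5.00899 × 10^30 m³
T² = 1.4319 × 10^19 s²
GM = 4π² × (5.00899 × 10^30) / (1.4319 × 10^19) = 1.38101 × 10^13 m³/s²
GM ≈ 1.381 × 10^13 m³/s²

Final answer: GM = 1.381 × 10^13 m³/s²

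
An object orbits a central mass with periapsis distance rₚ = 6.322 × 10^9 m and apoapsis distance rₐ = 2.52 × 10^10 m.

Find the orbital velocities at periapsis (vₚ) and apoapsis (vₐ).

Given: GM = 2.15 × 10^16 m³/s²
rₚ = 6.322 × 10^9 m
rₐ = 2.52 × 10^10 m
GM = 2.15 × 10^16 m³/s²
a = (rₚ + rₐ)/2 = 1.5761 × 10^10 m
Vis-viva: v² = GM (2/r − 1/a)
vₚ² = 2.15 × 10^16 × (3.16356 × 10^-10 − 6.34478 × 10^-11) = 5.43752 × 10^6 m²/s²
vₚ = 2331.85 m/s ≈ 2.332 km/s
vₐ² = 2.15 × 10^16 × (7.93651 × 10^-11 − 6.34478 × 10^-11) = 342223 m²/s²
vₐ = 584.998 m/s ≈ 585 m/s

Final answer: vₚ = 2.332 km/s, vₐ = 585 m/s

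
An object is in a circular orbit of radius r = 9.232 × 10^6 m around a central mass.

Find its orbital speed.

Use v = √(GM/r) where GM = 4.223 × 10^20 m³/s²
r = 9.232 × 10^6 m
GM = 4.223 × 10^20 m³/s²
GM/r = (4.223 × 10^20) / (9.232 × 10^6) = 4.57431 × 10^13 m²/s²
v = √(GM/r) = 6.76336 × 10^6 m/s ≈ 6763 km/s

Final answer: 6763 km/s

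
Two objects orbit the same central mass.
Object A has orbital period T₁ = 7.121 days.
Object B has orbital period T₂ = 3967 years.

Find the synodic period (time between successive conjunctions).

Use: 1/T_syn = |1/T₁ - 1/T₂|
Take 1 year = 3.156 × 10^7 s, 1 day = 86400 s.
T₁ = 7.121 days = 615254 s
T₂ = 3967 years = 1.25199 × 10^11 s
1/T₁ = 1.62534 × 10^-6 s⁻¹
1/T₂ = 7.98731 × 10^-12 s⁻¹
|1/T₁ − 1/T₂| = 1.62534 × 10^-6 s⁻¹
T_syn = 1 / |1/T₁ − 1/T₂| = 615257 s ≈ 7.121 days

Final answer: T_syn = 7.121 days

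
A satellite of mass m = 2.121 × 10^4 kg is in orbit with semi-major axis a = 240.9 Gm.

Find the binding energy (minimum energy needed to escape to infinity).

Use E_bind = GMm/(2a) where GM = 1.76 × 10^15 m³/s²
a = 240.9 Gm = 2.409 × 10^11 m
GM = 1.76 × 10^15 m³/s²
m = 2.121 × 10^4 kg
GMm = 1.76 × 10^15 × 21210 = 3.73296 × 10^19 m³·kg/s²
2a = 4.818 × 10^11 m
E_bind = GMm/(2a) = 7.74795 × 10^7 J ≈ 77.48 MJ

Final answer: 77.48 MJ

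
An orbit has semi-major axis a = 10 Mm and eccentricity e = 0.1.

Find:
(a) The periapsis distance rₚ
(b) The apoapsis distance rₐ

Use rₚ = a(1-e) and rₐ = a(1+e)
a = 10 Mm = 1 × 10^7 m
e = 0.1:  1 − e = 0.9,  1 + e = 1.1
(a) rₚ = a(1 − e) = 1 × 10^7 m × 0.9 = 9 × 10^6 m ≈ 9 Mm
(b) rₐ = a(1 + e) = 1 × 10^7 m × 1.1 = 1.1 × 10^7 m ≈ 11 Mm

Final answer:
(a) rₚ = 9 Mm
(b) rₐ = 11 Mm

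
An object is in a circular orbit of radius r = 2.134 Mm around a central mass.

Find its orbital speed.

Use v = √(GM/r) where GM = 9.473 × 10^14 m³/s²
r = 2.134 Mm = 2.134 × 10^6 m
GM = 9.473 × 10^14 m³/s²
GM/r = (9.473 × 10^14) / (2.134 × 10^6) = 4.43908 × 10^8 m²/s²
v = √(GM/r) = 21069.1 m/s ≈ 21.07 km/s

Final answer: 21.07 km/s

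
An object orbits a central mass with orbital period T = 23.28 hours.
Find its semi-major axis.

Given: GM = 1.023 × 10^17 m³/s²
T = 23.28 hours = 83808 s
GM = 1.023 × 10^17 m³/s²
Kepler's third law: a³ = GM T² / (4π²)
T² = 7.02378 × 10^9 s²
a³ = (1.023 × 10^17) × (7.02378 × 10^9) / (4π²) = 1.82006 × 10^25 m³
a = (a³)^(1/3) = 2.63044 × 10^8 m ≈ 263 Mm

Final answer: 263 Mm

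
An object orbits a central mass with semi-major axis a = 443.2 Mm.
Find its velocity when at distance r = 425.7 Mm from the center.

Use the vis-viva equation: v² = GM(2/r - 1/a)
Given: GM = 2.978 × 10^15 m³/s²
a = 443.2 Mm = 4.432 × 10^8 m
r = 425.7 Mm = 4.257 × 10^8 m
GM = 2.978 × 10^15 m³/s²
2/r − 1/a = 4.69814 × 10^-9 − 2.25632 × 10^-9 = 2.44183 × 10^-9 m⁻¹
v² = GM (2/r − 1/a) = 7.27176 × 10^6 m²/s²
v = 2696.62 m/s ≈ 2.697 km/s

Final answer: 2.697 km/s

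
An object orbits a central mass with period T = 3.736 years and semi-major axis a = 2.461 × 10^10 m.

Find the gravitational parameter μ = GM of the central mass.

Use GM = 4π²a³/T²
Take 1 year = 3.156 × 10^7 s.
T = 3.736 years = 1.17908 × 10^8 s
a = 2.461 × 10^10 m
a³ = 1.49051 × 10^31 m³
T² = 1.39023 × 10^16 s²
GM = 4π² × (1.49051 × 10^31) / (1.39023 × 10^16) = 4.2326 × 10^16 m³/s²
GM ≈ 4.233 × 10^16 m³/s²

Final answer: GM = 4.233 × 10^16 m³/s²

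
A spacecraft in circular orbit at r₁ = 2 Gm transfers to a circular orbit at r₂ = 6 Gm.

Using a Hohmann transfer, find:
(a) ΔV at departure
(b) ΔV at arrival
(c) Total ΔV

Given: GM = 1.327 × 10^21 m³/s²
r₁ = 2 Gm = 2 × 10^9 m
r₂ = 6 Gm = 6 × 10^9 m
GM = 1.327 × 10^21 m³/s²
Transfer ellipse: a_t = (r₁ + r₂)/2 = 4 × 10^9 m
Circular speed at r₁: v₁ = √(GM/r₁) = 814555 m/s
Transfer speed at r₁ (periapsis): v₁ₜ = √(GM(2/r₁ − 1/a_t)) = 997622 m/s
(a) ΔV₁ = v₁ₜ − v₁ = 183067 m/s ≈ 183.1 km/s
Circular speed at r₂: v₂ = √(GM/r₂) = 470284 m/s
Transfer speed at r₂ (apoapsis): v₂ₜ = √(GM(2/r₂ − 1/a_t)) = 332541 m/s
(b) ΔV₂ = v₂ − v₂ₜ = 137743 m/s ≈ 137.7 km/s
(c) ΔV_total = ΔV₁ + ΔV₂ = 320810 m/s ≈ 320.8 km/s

Final answer:
(a) ΔV₁ = 183.1 km/s
(b) ΔV₂ = 137.7 km/s
(c) ΔV_total = 320.8 km/s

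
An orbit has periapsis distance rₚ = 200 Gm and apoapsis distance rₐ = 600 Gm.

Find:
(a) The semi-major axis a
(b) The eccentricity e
rₚ = 200 Gm = 2 × 10^11 m
rₐ = 600 Gm = 6 × 10^11 m
(a) a = (rₚ + rₐ)/2 = 4 × 10^11 m ≈ 400 Gm
(b) e = (rₐ − rₚ)/(rₐ + rₚ) = (4 × 10^11) / (8 × 10^11) = 0.5

Final answer:
(a) a = 400 Gm
(b) e = 0.5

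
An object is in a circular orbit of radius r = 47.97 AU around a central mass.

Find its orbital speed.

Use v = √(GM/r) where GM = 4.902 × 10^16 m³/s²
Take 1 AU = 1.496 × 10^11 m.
r = 47.97 AU = 7.17631 × 10^12 m
GM = 4.902 × 10^16 m³/s²
GM/r = (4.902 × 10^16) / (7.17631 × 10^12) = 6830.81 m²/s²
v = √(GM/r) = 82.6487 m/s ≈ 82.65 m/s

Final answer: 82.65 m/s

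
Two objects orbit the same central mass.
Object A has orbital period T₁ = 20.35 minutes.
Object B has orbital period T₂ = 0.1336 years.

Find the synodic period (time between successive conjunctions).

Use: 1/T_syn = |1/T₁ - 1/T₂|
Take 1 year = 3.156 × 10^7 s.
T₁ = 20.35 minutes = 1221 s
T₂ = 0.1336 years = 4.21642 × 10^6 s
1/T₁ = 0.000819001 s⁻¹
1/T₂ = 2.37168 × 10^-7 s⁻¹
|1/T₁ − 1/T₂| = 0.000818764 s⁻¹
T_syn = 1 / |1/T₁ − 1/T₂| = 1221.35 s ≈ 20.36 minutes

Final answer: T_syn = 20.36 minutes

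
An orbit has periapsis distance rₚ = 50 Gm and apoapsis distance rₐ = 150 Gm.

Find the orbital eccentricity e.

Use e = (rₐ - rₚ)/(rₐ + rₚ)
rₚ = 50 Gm = 5 × 10^10 m
rₐ = 150 Gm = 1.5 × 10^11 m
rₐ − rₚ = 1 × 10^11 m
rₐ + rₚ = 2 × 10^11 m
e = (rₐ − rₚ)/(rₐ + rₚ) = 0.5

Final answer: e = 0.5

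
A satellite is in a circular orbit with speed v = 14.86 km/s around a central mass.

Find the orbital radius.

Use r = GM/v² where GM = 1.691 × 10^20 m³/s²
v = 14.86 km/s = 14860 m/s
GM = 1.691 × 10^20 m³/s²
v² = 2.2082 × 10^8 m²/s²
r = GM/v² = (1.691 × 10^20) / (2.2082 × 10^8) = 7.65783 × 10^11 m ≈ 765.8 Gm

Final answer: 765.8 Gm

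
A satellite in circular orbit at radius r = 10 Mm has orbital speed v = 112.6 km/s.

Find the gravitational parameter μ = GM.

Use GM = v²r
r = 10 Mm = 1 × 10^7 m
v = 112.6 km/s = 112600 m/s
v² = 1.26788 × 10^10 m²/s²
GM = v²r = 1.26788 × 10^10 × 1 × 10^7 = 1.26788 × 10^17 m³/s²
GM ≈ 1.268 × 10^17 m³/s²

Final answer: GM = 1.268 × 10^17 m³/s²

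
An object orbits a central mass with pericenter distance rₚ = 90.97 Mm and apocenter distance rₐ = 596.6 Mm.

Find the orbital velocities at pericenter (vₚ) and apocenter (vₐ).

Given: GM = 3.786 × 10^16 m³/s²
rₚ = 90.97 Mm = 9.097 × 10^7 m
rₐ = 596.6 Mm = 5.966 × 10^8 m
GM = 3.786 × 10^16 m³/s²
a = (rₚ + rₐ)/2 = 3.43785 × 10^8 m
Vis-viva: v² = GM (2/r − 1/a)
vₚ² = 3.786 × 10^16 × (2.19853 × 10^-8 − 2.90879 × 10^-9) = 7.22235 × 10^8 m²/s²
vₚ = 26874.4 m/s ≈ 26.87 km/s
vₐ² = 3.786 × 10^16 × (3.35233 × 10^-9 − 2.90879 × 10^-9) = 1.67922 × 10^7 m²/s²
vₐ = 4097.83 m/s ≈ 4.098 km/s

Final answer: vₚ = 26.87 km/s, vₐ = 4.098 km/s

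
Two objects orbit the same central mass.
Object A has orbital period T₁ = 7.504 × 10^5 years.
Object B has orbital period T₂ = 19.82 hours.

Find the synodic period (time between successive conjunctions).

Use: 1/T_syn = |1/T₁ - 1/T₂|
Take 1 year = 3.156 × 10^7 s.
T₁ = 7.504 × 10^5 years = 2.36826 × 10^13 s
T₂ = 19.82 hours = 71352 s
1/T₁ = 4.22251 × 10^-14 s⁻¹
1/T₂ = 1.4015 × 10^-5 s⁻¹
|1/T₁ − 1/T₂| = 1.4015 × 10^-5 s⁻¹
T_syn = 1 / |1/T₁ − 1/T₂| = 71352 s ≈ 19.82 hours

Final answer: T_syn = 19.82 hours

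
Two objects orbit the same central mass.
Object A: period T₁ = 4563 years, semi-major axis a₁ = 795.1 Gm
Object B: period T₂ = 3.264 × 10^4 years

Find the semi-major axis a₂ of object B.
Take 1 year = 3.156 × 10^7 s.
T₁ = 4563 years = 1.44008 × 10^11 s
T₂ = 3.264 × 10^4 years = 1.03012 × 10^12 s
a₁ = 795.1 Gm = 7.951 × 10^11 m
Kepler's third law: (T₂/T₁)² = (a₂/a₁)³  ⇒  a₂ = a₁ (T₂/T₁)^(2/3)
T₂/T₁ = 7.15319
(T₂/T₁)^(2/3) = 3.7125
a₂ = 7.951 × 10^11 m × 3.7125 = 2.95181 × 10^12 m ≈ 2.952 Tm

Final answer: a₂ = 2.952 Tm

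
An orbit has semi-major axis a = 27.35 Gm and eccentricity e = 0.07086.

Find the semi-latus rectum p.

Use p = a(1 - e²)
a = 27.35 Gm = 2.735 × 10^10 m
e = 0.07086,  e² = 0.00502114,  1 − e² = 0.994979
p = a(1 − e²) = 2.735 × 10^10 m × 0.994979 = 2.72127 × 10^10 m ≈ 27.21 Gm

Final answer: p = 27.21 Gm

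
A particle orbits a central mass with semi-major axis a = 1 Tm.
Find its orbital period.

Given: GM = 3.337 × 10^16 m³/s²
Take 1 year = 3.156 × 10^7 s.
a = 1 Tm = 1 × 10^12 m
GM = 3.337 × 10^16 m³/s²
a³ = 1 × 10^36 m³
T = 2π √(a³/GM) = 2π √((1 × 10^36) / (3.337 × 10^16)) = 2π × 5.47422 × 10^9 s
T = 3.43955 × 10^10 s ≈ 1090 years

Final answer: 1090 years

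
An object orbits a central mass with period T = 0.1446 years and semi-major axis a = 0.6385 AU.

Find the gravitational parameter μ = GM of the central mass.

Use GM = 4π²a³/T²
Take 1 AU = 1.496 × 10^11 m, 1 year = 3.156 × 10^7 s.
T = 0.1446 years = 4.56358 × 10^6 s
a = 0.6385 AU = 9.55196 × 10^10 m
a³ = 8.7152 × 10^32 m³
T² = 2.08262 × 10^13 s²
GM = 4π² × (8.7152 × 10^32) / (2.08262 × 10^13) = 1.65206 × 10^21 m³/s²
GM ≈ 1.652 × 10^21 m³/s²

Final answer: GM = 1.652 × 10^21 m³/s²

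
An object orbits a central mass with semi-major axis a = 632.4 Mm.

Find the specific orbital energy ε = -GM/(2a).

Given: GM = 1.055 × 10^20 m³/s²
a = 632.4 Mm = 6.324 × 10^8 m
GM = 1.055 × 10^20 m³/s²
2a = 1.2648 × 10^9 m
ε = −GM/(2a) = -8.34124 × 10^10 J/kg ≈ -83.41 GJ/kg

Final answer: -83.41 GJ/kg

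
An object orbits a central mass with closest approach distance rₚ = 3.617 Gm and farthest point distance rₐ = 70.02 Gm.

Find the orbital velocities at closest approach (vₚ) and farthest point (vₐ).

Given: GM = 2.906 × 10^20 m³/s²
rₚ = 3.617 Gm = 3.617 × 10^9 m
rₐ = 70.02 Gm = 7.002 × 10^10 m
GM = 2.906 × 10^20 m³/s²
a = (rₚ + rₐ)/2 = 3.68185 × 10^10 m
Vis-viva: v² = GM (2/r − 1/a)
vₚ² = 2.906 × 10^20 × (5.52944 × 10^-10 − 2.71603 × 10^-11) = 1.52793 × 10^11 m²/s²
vₚ = 390887 m/s ≈ 390.9 km/s
vₐ² = 2.906 × 10^20 × (2.85633 × 10^-11 − 2.71603 × 10^-11) = 4.07714 × 10^8 m²/s²
vₐ = 20191.9 m/s ≈ 20.19 km/s

Final answer: vₚ = 390.9 km/s, vₐ = 20.19 km/s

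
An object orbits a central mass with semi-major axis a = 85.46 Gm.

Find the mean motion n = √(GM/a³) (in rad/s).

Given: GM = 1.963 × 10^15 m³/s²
a = 85.46 Gm = 8.546 × 10^10 m
GM = 1.963 × 10^15 m³/s²
a³ = 6.2415 × 10^32 m³
GM/a³ = (1.963 × 10^15) / (6.2415 × 10^32) = 3.14508 × 10^-18 s⁻²
n = √(GM/a³) = 1.77344 × 10^-9 rad/s ≈ 1.773 × 10^-9 rad/s

Final answer: n = 1.773 × 10^-9 rad/s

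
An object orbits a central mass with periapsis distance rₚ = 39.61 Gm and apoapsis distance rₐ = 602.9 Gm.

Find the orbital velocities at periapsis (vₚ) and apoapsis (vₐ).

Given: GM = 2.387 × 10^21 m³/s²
rₚ = 39.61 Gm = 3.961 × 10^10 m
rₐ = 602.9 Gm = 6.029 × 10^11 m
GM = 2.387 × 10^21 m³/s²
a = (rₚ + rₐ)/2 = 3.21255 × 10^11 m
Vis-viva: v² = GM (2/r − 1/a)
vₚ² = 2.387 × 10^21 × (5.04923 × 10^-11 − 3.11279 × 10^-12) = 1.13095 × 10^11 m²/s²
vₚ = 336296 m/s ≈ 336.3 km/s
vₐ² = 2.387 × 10^21 × (3.3173 × 10^-12 − 3.11279 × 10^-12) = 4.8816 × 10^8 m²/s²
vₐ = 22094.3 m/s ≈ 22.09 km/s

Final answer: vₚ = 336.3 km/s, vₐ = 22.09 km/s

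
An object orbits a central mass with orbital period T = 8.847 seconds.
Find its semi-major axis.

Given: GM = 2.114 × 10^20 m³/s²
T = 8.847 seconds
GM = 2.114 × 10^20 m³/s²
Kepler's third law: a³ = GM T² / (4π²)
T² = 78.2694 s²
a³ = (2.114 × 10^20) × 78.2694 / (4π²) = 4.19119 × 10^20 m³
a = (a³)^(1/3) = 7.48363 × 10^6 m ≈ 7.484 Mm

Final answer: 7.484 Mm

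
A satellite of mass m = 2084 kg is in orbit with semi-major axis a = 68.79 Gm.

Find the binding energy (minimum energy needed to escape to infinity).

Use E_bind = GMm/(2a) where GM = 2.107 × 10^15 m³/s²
a = 68.79 Gm = 6.879 × 10^10 m
GM = 2.107 × 10^15 m³/s²
m = 2084 kg
GMm = 2.107 × 10^15 × 2084 = 4.39099 × 10^18 m³·kg/s²
2a = 1.3758 × 10^11 m
E_bind = GMm/(2a) = 3.19159 × 10^7 J ≈ 31.92 MJ

Final answer: 31.92 MJ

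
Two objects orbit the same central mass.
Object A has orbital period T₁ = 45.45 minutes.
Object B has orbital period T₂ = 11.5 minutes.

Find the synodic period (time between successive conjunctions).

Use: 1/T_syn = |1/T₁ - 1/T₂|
T₁ = 45.45 minutes = 2727 s
T₂ = 11.5 minutes = 690 s
1/T₁ = 0.000366703 s⁻¹
1/T₂ = 0.00144928 s⁻¹
|1/T₁ − 1/T₂| = 0.00108257 s⁻¹
T_syn = 1 / |1/T₁ − 1/T₂| = 923.726 s ≈ 15.4 minutes

Final answer: T_syn = 15.4 minutes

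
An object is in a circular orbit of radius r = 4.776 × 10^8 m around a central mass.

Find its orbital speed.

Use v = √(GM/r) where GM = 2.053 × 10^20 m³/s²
r = 4.776 × 10^8 m
GM = 2.053 × 10^20 m³/s²
GM/r = (2.053 × 10^20) / (4.776 × 10^8) = 4.29858 × 10^11 m²/s²
v = √(GM/r) = 655635 m/s ≈ 655.6 km/s

Final answer: 655.6 km/s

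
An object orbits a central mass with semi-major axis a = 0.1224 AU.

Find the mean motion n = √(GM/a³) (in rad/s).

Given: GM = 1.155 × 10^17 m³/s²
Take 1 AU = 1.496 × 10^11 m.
a = 0.1224 AU = 1.8311 × 10^10 m
GM = 1.155 × 10^17 m³/s²
a³ = 6.13959 × 10^30 m³
GM/a³ = (1.155 × 10^17) / (6.13959 × 10^30) = 1.88123 × 10^-14 s⁻²
n = √(GM/a³) = 1.37158 × 10^-7 rad/s ≈ 1.372 × 10^-7 rad/s

Final answer: n = 1.372 × 10^-7 rad/s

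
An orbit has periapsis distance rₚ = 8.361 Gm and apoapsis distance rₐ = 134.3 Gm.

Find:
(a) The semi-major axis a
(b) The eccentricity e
rₚ = 8.361 Gm = 8.361 × 10^9 m
rₐ = 134.3 Gm = 1.343 × 10^11 m
(a) a = (rₚ + rₐ)/2 = 7.13305 × 10^10 m ≈ 71.33 Gm
(b) e = (rₐ − rₚ)/(rₐ + rₚ) = (1.25939 × 10^11) / (1.42661 × 10^11) = 0.882785

Final answer:
(a) a = 71.33 Gm
(b) e = 0.8828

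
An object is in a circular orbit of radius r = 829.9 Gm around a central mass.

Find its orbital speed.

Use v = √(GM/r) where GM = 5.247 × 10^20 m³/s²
r = 829.9 Gm = 8.299 × 10^11 m
GM = 5.247 × 10^20 m³/s²
GM/r = (5.247 × 10^20) / (8.299 × 10^11) = 6.32245 × 10^8 m²/s²
v = √(GM/r) = 25144.5 m/s ≈ 25.14 km/s

Final answer: 25.14 km/s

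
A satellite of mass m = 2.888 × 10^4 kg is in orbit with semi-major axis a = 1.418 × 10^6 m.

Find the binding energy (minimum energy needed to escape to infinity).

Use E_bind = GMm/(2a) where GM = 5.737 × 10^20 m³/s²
a = 1.418 × 10^6 m
GM = 5.737 × 10^20 m³/s²
m = 2.888 × 10^4 kg
GMm = 5.737 × 10^20 × 28880 = 1.65685 × 10^25 m³·kg/s²
2a = 2.836 × 10^6 m
E_bind = GMm/(2a) = 5.84219 × 10^18 J ≈ 5.842 EJ

Final answer: 5.842 EJ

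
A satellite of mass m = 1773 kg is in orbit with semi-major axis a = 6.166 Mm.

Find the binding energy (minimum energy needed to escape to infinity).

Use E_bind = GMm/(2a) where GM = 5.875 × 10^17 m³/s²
a = 6.166 Mm = 6.166 × 10^6 m
GM = 5.875 × 10^17 m³/s²
m = 1773 kg
GMm = 5.875 × 10^17 × 1773 = 1.04164 × 10^21 m³·kg/s²
2a = 1.2332 × 10^7 m
E_bind = GMm/(2a) = 8.44662 × 10^13 J ≈ 84.47 TJ

Final answer: 84.47 TJ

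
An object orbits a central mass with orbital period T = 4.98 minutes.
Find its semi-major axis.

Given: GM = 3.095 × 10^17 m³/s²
T = 4.98 minutes = 298.8 s
GM = 3.095 × 10^17 m³/s²
Kepler's third law: a³ = GM T² / (4π²)
T² = 89281.4 s²
a³ = (3.095 × 10^17) × 89281.4 / (4π²) = 6.99942 × 10^20 m³
a = (a³)^(1/3) = 8.8788 × 10^6 m ≈ 8.879 Mm

Final answer: 8.879 Mm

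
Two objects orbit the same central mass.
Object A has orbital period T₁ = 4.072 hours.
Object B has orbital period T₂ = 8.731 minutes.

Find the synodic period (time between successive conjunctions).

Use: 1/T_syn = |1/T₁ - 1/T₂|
T₁ = 4.072 hours = 14659.2 s
T₂ = 8.731 minutes = 523.86 s
1/T₁ = 6.82165 × 10^-5 s⁻¹
1/T₂ = 0.00190891 s⁻¹
|1/T₁ − 1/T₂| = 0.00184069 s⁻¹
T_syn = 1 / |1/T₁ − 1/T₂| = 543.274 s ≈ 9.055 minutes

Final answer: T_syn = 9.055 minutes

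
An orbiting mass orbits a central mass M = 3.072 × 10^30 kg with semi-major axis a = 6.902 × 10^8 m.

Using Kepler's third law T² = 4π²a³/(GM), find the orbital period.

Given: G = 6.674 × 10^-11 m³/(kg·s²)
M = 3.072 × 10^30 kg
GM = G × M = 6.674 × 10^-11 × 3.072 × 10^30 = 2.05025 × 10^20 m³/s²
a = 6.902 × 10^8 m
a³ = 3.28795 × 10^26 m³
T = 2π √(a³/GM) = 2π √((3.28795 × 10^26) / (2.05025 × 10^20)) = 2π × 1266.36 s
T = 7956.8 s ≈ 2.21 hours

Final answer: 2.21 hours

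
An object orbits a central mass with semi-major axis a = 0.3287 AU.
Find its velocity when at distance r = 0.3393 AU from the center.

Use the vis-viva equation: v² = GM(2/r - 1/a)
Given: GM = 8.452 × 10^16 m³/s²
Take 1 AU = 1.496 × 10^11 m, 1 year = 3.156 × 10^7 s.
a = 0.3287 AU = 4.91735 × 10^10 m
r = 0.3393 AU = 5.07593 × 10^10 m
GM = 8.452 × 10^16 m³/s²
2/r − 1/a = 3.94017 × 10^-11 − 2.03361 × 10^-11 = 1.90655 × 10^-11 m⁻¹
v² = GM (2/r − 1/a) = 1.61142 × 10^6 m²/s²
v = 1269.42 m/s ≈ 0.2678 AU/year

Final answer: 0.2678 AU/year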